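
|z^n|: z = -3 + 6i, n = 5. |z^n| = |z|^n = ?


|z| = sqrt(9+36) = sqrt(45) = 6.7082
|z^5| = |z|^5 = (sqrt(45))^5 = 45^2 * sqrt(45) = 2025*sqrt(45)

|z^5| = 2025*sqrt(45) ≈ 13584.1130


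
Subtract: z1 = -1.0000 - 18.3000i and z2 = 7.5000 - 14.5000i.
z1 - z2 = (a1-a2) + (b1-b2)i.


Real: -1 - 7.5 = -8.5
Imag: -18.3 + 14.5 = -3.8

-8.5000 - 3.8000i


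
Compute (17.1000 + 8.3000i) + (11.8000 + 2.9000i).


Real: 17.1 + 11.8 = 28.9
Imag: 8.3 + 2.9 = 11.2

28.9000 + 11.2000i


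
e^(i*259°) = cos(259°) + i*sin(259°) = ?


cos(259°) = -0.1908
sin(259°) = -0.9816

e^(i*259°) = -0.1908 - 0.9816i


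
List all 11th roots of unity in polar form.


The 11th roots of unity are cis(360k/11°) for k=0..10
Angle step = 360/11 = 32.7273°
Primitive root: cis(32.7273°)
Primitive root = 0.8413 + 0.5406i

11 roots at angles: 0°, 32.7273°, 65.4545°, 98.1818°, 130.9091°, 163.6364°, 196.3636°, 229.0909°, 261.8182°, 294.5455°, 327.2727°


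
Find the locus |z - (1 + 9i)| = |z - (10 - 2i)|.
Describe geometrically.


Equal distances means the locus is the perpendicular bisector of z1 and z2.
Midpoint = ((1+10)/2, (9+(-2))/2) = (5.5000, 3.5000)

Perpendicular bisector through (5.5000, 3.5000)


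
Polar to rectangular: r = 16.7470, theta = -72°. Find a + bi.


a = 16.7470*cos(-72°) = 16.7470*0.309017 = 5.1751
b = 16.7470*sin(-72°) = 16.7470*(-0.9510565) = -15.9273

5.1751 - 15.9273i


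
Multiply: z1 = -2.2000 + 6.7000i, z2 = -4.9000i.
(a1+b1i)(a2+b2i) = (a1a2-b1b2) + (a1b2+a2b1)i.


Real = -2.2*0 - 6.7*(-4.9) = 0 - (-32.83) = 32.83
Imag = -2.2*(-4.9) + 0*6.7 = 10.78 + 0 = 10.78

32.8300 + 10.7800i


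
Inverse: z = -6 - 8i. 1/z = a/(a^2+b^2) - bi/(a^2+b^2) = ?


|z|^2 = 36+64 = 100
1/z = (-6 + 8i)/100

1/z = -0.0600 + 0.0800i


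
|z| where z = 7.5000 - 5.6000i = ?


|z| = sqrt(7.5^2 + (-5.6)^2) = sqrt(56.25 + 31.36) = sqrt(87.61) = 9.3600

|z| = 9.3600


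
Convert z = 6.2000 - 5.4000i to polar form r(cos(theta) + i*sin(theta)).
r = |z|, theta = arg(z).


r = sqrt(38.44+29.16) = sqrt(67.6) = 8.2219
theta = atan2(-5.4, 6.2) = -41.0548 degrees

r = 8.2219, theta = -41.0548 degrees


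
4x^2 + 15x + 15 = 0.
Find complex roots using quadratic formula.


disc = 15^2 - 4*4*15 = 225 - 240 = -15
sqrt(|disc|) = sqrt(15) = 3.8730
Real part = -15/(2*4) = -1.8750
Imag part = 3.8730/(2*4) = 0.4841

-1.8750 ± 0.4841i


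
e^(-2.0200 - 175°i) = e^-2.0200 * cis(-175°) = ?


e^-2.0200 = 0.1327
cos(-175°) = -0.9962
sin(-175°) = -0.0872
Real = 0.1327*(-0.9962) = -0.1322
Imag = 0.1327*(-0.0872) = -0.0116

-0.1322 - 0.0116i


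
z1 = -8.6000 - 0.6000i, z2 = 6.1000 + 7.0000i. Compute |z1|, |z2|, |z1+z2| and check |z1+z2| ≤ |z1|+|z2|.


|z1| = sqrt((-8.6)^2 + (-0.6)^2) = sqrt(74.32) = 8.6209
|z2| = sqrt(6.1^2 + 7^2) = sqrt(86.21) = 9.2849
z1+z2 = -2.5000 + 6.4000i
|z1+z2| = sqrt(47.21) = 6.8710
|z1|+|z2| = 8.6209 + 9.2849 = 17.9058

|z1+z2| = 6.8710 ≤ |z1|+|z2| = 17.9058 (verified)


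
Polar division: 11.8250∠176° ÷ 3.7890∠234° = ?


r = 11.8250 / 3.7890 = 3.1209
theta = 176° - 234° = -58° = 302° (mod 360)

3.1209 cis(302°)


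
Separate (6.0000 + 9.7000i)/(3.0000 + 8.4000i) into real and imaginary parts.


Multiply by conjugate: (6.0000 + 9.7000i)(3.0000 - 8.4000i) / (3^2 + 8.4^2)
Numerator real = 6*3 + 9.7*8.4 = 99.48
Numerator imag = 9.7*3 - 6*8.4 = -21.3
Denominator = 79.56
Re(z) = 99.48/79.56 = 1.2504
Im(z) = -21.3/79.56 = -0.2677

Re(z) = 1.2504, Im(z) = -0.2677


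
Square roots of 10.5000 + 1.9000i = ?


|z| = sqrt(110.25+3.61) = 10.6705
sqrt((|z|+a)/2) = sqrt((10.6705+10.5)/2) = sqrt(10.5853) = 3.2535
sqrt((|z|-a)/2) = sqrt((10.6705-10.5)/2) = sqrt(0.0853) = 0.2920

±(3.2535 + 0.2920i) i.e. 3.2535 + 0.2920i and -3.2535 - 0.2920i


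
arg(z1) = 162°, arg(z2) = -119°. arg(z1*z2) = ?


arg(z1*z2) = 162° - 119° = 43°
Normalized to (-180°, 180°]: 43°

43°


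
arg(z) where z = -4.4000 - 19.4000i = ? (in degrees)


Re = -4.4, Im = -19.4
arg = atan2(-19.4, -4.4) = -102.7787 degrees

arg(z) = -102.7787 degrees


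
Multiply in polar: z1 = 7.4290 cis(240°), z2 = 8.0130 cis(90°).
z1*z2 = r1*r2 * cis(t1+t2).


r = 7.4290 * 8.0130 = 59.5286
theta = 240° + 90° = 330° = 330° (mod 360)

59.5286 cis(330°)


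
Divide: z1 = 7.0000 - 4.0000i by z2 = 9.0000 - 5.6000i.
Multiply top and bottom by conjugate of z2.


Conjugate of z2 = 9.0000 + 5.6000i
Numerator: (7.0000 - 4.0000i)(9.0000 + 5.6000i) = 85.4000 + 3.2000i
Denominator: 9^2 + (-5.6)^2 = 112.36
Result = (85.4000 + 3.2000i)/112.36

0.7601 + 0.0285i


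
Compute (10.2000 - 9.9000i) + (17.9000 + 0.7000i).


Real: 10.2 + 17.9 = 28.1
Imag: -9.9 + 0.7 = -9.2

28.1000 - 9.2000i


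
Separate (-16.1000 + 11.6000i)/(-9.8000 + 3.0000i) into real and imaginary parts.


Multiply by conjugate: (-16.1000 + 11.6000i)(-9.8000 - 3.0000i) / ((-9.8)^2 + 3^2)
Numerator real = -16.1*(-9.8) + 11.6*3 = 192.58
Numerator imag = 11.6*(-9.8) - (-16.1)*3 = -65.38
Denominator = 105.04
Re(z) = 192.58/105.04 = 1.8334
Im(z) = -65.38/105.04 = -0.6224

Re(z) = 1.8334, Im(z) = -0.6224


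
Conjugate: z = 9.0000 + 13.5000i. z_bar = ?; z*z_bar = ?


z_bar = 9.0000 - 13.5000i
z*z_bar = 9^2 + 13.5^2 = 81 + 182.25 = 263.25

z_bar = 9.0000 - 13.5000i, z*z_bar = 263.25


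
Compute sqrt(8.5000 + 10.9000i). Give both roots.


|z| = sqrt(72.25+118.81) = 13.8224
sqrt((|z|+a)/2) = sqrt((13.8224+8.5)/2) = sqrt(11.1612) = 3.3408
sqrt((|z|-a)/2) = sqrt((13.8224-8.5)/2) = sqrt(2.6612) = 1.6313

±(3.3408 + 1.6313i) i.e. 3.3408 + 1.6313i and -3.3408 - 1.6313i


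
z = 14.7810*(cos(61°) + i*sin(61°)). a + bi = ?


a = 14.7810*cos(61°) = 14.7810*0.48481 = 7.1660
b = 14.7810*sin(61°) = 14.7810*0.87462 = 12.9278

7.1660 + 12.9278i


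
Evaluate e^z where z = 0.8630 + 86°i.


e^0.8630 = 2.3703
cos(86°) = 0.069756
sin(86°) = 0.99756
Real = 2.3703*0.069756 = 0.1653
Imag = 2.3703*0.99756 = 2.3645

0.1653 + 2.3645i


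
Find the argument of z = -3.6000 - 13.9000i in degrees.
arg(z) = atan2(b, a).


Re = -3.6, Im = -13.9
arg = atan2(-13.9, -3.6) = -104.5201 degrees

arg(z) = -104.5201 degrees


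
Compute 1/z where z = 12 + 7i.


|z|^2 = 144+49 = 193
1/z = (12 - 7i)/193

1/z = 0.0622 - 0.0363i


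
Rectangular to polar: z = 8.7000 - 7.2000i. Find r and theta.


r = sqrt(75.69+51.84) = sqrt(127.53) = 11.2929
theta = atan2(-7.2, 8.7) = -39.6107 degrees

r = 11.2929, theta = -39.6107 degrees


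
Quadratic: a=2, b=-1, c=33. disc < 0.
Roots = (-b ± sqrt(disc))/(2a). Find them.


disc = (-1)^2 - 4*2*33 = 1 - 264 = -263
sqrt(|disc|) = sqrt(263) = 16.2173
Real part = 1/(2*2) = 0.2500
Imag part = 16.2173/(2*2) = 4.0543

0.2500 ± 4.0543i


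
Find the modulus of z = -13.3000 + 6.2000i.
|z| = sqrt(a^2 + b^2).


|z| = sqrt((-13.3)^2 + 6.2^2) = sqrt(176.89 + 38.44) = sqrt(215.33) = 14.6741

|z| = 14.6741


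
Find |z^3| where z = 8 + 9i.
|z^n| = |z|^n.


|z| = sqrt(64+81) = sqrt(145) = 12.0416
|z^3| = |z|^3 = (sqrt(145))^3 = 145*sqrt(145)

|z^3| = 145*sqrt(145) ≈ 1746.0312


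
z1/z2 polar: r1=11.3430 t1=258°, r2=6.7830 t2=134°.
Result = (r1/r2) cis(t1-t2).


r = 11.3430 / 6.7830 = 1.6723
theta = 258° - 134° = 124° = 124° (mod 360)

1.6723 cis(124°)


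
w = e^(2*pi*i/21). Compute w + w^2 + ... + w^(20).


With w = e^(2*pi*i/21), all 21 of the 21th roots of unity w^0 = 1, w, ..., w^(20) sum to 0: 1 + w + ... + w^(20) = (1 - w^21)/(1 - w) = 0 since w^21 = 1, w ≠ 1.
Removing the root 1: w + w^2 + ... + w^(20) = 0 - 1 = -1

Sum = -1


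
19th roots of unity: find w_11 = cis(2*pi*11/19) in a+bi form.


Angle = 360*11/19 = 208.4211°
a = cos(208.4211°) = -0.8795
b = sin(208.4211°) = -0.4759

-0.8795 - 0.4759i


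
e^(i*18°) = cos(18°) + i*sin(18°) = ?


cos(18°) = 0.9511
sin(18°) = 0.3090

e^(i*18°) = 0.9511 + 0.3090i


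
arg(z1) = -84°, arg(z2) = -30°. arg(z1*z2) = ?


arg(z1*z2) = -84° - 30° = -114°
Normalized to (-180°, 180°]: -114°

-114°


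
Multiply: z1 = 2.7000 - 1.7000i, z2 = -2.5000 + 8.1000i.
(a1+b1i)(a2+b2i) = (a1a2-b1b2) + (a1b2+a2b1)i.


Real = 2.7*(-2.5) - (-1.7)*8.1 = -6.75 - (-13.77) = 7.02
Imag = 2.7*8.1 - (2.5)*(-1.7) = 21.87 + 4.25 = 26.12

7.0200 + 26.1200i


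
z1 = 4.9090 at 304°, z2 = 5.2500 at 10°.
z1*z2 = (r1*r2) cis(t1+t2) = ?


r = 4.9090 * 5.2500 = 25.7722
theta = 304° + 10° = 314° = 314° (mod 360)

25.7722 cis(314°)


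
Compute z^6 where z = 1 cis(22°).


r^6 = 1^6 = 1
n*theta = 6*22° = 132° = 132° (mod 360)
a = 1*cos(132°) = -0.6691
b = 1*sin(132°) = 0.7431

1 cis(132°) = -0.6691 + 0.7431i


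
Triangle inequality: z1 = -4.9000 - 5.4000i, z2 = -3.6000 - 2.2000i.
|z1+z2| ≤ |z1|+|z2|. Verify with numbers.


|z1| = sqrt((-4.9)^2 + (-5.4)^2) = sqrt(53.17) = 7.2918
|z2| = sqrt((-3.6)^2 + (-2.2)^2) = sqrt(17.8) = 4.2190
z1+z2 = -8.5000 - 7.6000i
|z1+z2| = sqrt(130.01) = 11.4022
|z1|+|z2| = 7.2918 + 4.2190 = 11.5108

|z1+z2| = 11.4022 ≤ |z1|+|z2| = 11.5108 (verified)


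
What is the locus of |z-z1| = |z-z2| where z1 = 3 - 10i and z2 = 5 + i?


Equal distances means the locus is the perpendicular bisector of z1 and z2.
Midpoint = ((3+5)/2, (-10+1)/2) = (4.0000, -4.5000)

Perpendicular bisector through (4.0000, -4.5000)


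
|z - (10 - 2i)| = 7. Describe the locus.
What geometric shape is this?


|z - z0| = r is a circle with center z0 and radius r.
Center = (10, -2), radius = 7

Circle with center (10, -2) and radius 7


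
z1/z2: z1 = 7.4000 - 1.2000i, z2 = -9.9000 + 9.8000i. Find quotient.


Conjugate of z2 = -9.9000 - 9.8000i
Numerator: (7.4000 - 1.2000i)(-9.9000 - 9.8000i) = -85.0200 - 60.6400i
Denominator: (-9.9)^2 + 9.8^2 = 194.05
Result = (-85.0200 - 60.6400i)/194.05

-0.4381 - 0.3125i


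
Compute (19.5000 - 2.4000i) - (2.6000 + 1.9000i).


Real: 19.5 - 2.6 = 16.9
Imag: -2.4 - 1.9 = -4.3

16.9000 - 4.3000i


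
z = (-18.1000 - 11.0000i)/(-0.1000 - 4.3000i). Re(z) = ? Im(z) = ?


Multiply by conjugate: (-18.1000 - 11.0000i)(-0.1000 + 4.3000i) / ((-0.1)^2 + (-4.3)^2)
Numerator real = -18.1*(-0.1) - (11)*(-4.3) = 49.11
Numerator imag = -11*(-0.1) - (-18.1)*(-4.3) = -76.73
Denominator = 18.5
Re(z) = 49.11/18.5 = 2.6546
Im(z) = -76.73/18.5 = -4.1476

Re(z) = 2.6546, Im(z) = -4.1476


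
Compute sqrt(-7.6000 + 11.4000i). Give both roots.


|z| = sqrt(57.76+129.96) = 13.7011
sqrt((|z|+a)/2) = sqrt((13.7011+(-7.6))/2) = sqrt(3.0505) = 1.7466
sqrt((|z|-a)/2) = sqrt((13.7011-(-7.6))/2) = sqrt(10.6505) = 3.2635

±(1.7466 + 3.2635i) i.e. 1.7466 + 3.2635i and -1.7466 - 3.2635i


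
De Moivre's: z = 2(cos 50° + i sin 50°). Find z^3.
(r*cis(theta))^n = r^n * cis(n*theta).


r^3 = 2^3 = 8
n*theta = 3*50° = 150° = 150° (mod 360)
a = 8*cos(150°) = -6.9282
b = 8*sin(150°) = 4.0000

8 cis(150°) = -6.9282 + 4.0000i


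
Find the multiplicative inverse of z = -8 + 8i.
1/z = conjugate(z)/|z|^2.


|z|^2 = 64+64 = 128
1/z = (-8 - 8i)/128

1/z = -0.0625 - 0.0625i


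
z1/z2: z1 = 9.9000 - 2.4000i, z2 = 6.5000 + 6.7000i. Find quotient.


Conjugate of z2 = 6.5000 - 6.7000i
Numerator: (9.9000 - 2.4000i)(6.5000 - 6.7000i) = 48.2700 - 81.9300i
Denominator: 6.5^2 + 6.7^2 = 87.14
Result = (48.2700 - 81.9300i)/87.14

0.5539 - 0.9402i


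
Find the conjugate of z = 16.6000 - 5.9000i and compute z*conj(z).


z_bar = 16.6000 + 5.9000i
z*z_bar = 16.6^2 + (-5.9)^2 = 275.56 + 34.81 = 310.37

z_bar = 16.6000 + 5.9000i, z*z_bar = 310.37


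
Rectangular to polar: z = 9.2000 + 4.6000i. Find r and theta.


r = sqrt(84.64+21.16) = sqrt(105.8) = 10.2859
theta = atan2(4.6, 9.2) = 26.5651 degrees

r = 10.2859, theta = 26.5651 degrees


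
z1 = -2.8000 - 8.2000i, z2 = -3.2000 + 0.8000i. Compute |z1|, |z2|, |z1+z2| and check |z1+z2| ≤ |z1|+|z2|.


|z1| = sqrt((-2.8)^2 + (-8.2)^2) = sqrt(75.08) = 8.6649
|z2| = sqrt((-3.2)^2 + 0.8^2) = sqrt(10.88) = 3.2985
z1+z2 = -6.0000 - 7.4000i
|z1+z2| = sqrt(90.76) = 9.5268
|z1|+|z2| = 8.6649 + 3.2985 = 11.9634

|z1+z2| = 9.5268 ≤ |z1|+|z2| = 11.9634 (verified)


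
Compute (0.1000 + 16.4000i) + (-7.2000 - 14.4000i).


Real: 0.1 - 7.2 = -7.1
Imag: 16.4 - 14.4 = 2

-7.1000 + 2.0000i


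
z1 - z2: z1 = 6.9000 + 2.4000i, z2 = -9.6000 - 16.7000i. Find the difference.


Real: 6.9 + 9.6 = 16.5
Imag: 2.4 + 16.7 = 19.1

16.5000 + 19.1000i


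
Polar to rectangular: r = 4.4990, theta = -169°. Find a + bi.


a = 4.4990*cos(-169°) = 4.4990*(-0.981627) = -4.4163
b = 4.4990*sin(-169°) = 4.4990*(-0.1908) = -0.8584

-4.4163 - 0.8584i


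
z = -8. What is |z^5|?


|z| = sqrt(64+0) = sqrt(64) = 8
|z^5| = |z|^5 = 8^5 = 32768

|z^5| = 32768


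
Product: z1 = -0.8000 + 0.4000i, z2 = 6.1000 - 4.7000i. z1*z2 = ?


Real = -0.8*6.1 - 0.4*(-4.7) = -4.88 - (-1.88) = -3
Imag = -0.8*(-4.7) + 6.1*0.4 = 3.76 + 2.44 = 6.2

-3.0000 + 6.2000i


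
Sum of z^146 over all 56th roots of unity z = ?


The roots are w_k = w^k with w = e^(2*pi*i/56), and (w^k)^146 = (w^146)^k.
So S = 1 + u + u^2 + ... + u^(55) with u = w^146.
146 = 2*56 + 34, so 146 is not a multiple of 56: u = (w^56)^2 * w^34 = w^34 ≠ 1 (w is a primitive 56th root), while u^56 = (w^56)^146 = 1.
Geometric series: S = (1 - u^56)/(1 - u) = (1 - 1)/(1 - u) = 0

S = 0


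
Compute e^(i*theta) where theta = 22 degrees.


cos(22°) = 0.9272
sin(22°) = 0.3746

e^(i*22°) = 0.9272 + 0.3746i


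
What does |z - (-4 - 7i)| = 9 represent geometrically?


|z - z0| = r is a circle with center z0 and radius r.
Center = (-4, -7), radius = 9

Circle with center (-4, -7) and radius 9


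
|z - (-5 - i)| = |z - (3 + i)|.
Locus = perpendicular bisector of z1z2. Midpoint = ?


Equal distances means the locus is the perpendicular bisector of z1 and z2.
Midpoint = ((-5+3)/2, (-1+1)/2) = (-1.0000, 0)

Perpendicular bisector through (-1.0000, 0)


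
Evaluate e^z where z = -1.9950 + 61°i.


e^-1.9950 = 0.13601
cos(61°) = 0.4848
sin(61°) = 0.8746
Real = 0.13601*0.4848 = 0.0659
Imag = 0.13601*0.8746 = 0.1190

0.0659 + 0.1190i


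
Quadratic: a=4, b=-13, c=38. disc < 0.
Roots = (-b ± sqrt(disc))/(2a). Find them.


disc = (-13)^2 - 4*4*38 = 169 - 608 = -439
sqrt(|disc|) = sqrt(439) = 20.9523
Real part = 13/(2*4) = 1.6250
Imag part = 20.9523/(2*4) = 2.6190

1.6250 ± 2.6190i


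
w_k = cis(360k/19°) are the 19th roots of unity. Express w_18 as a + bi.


Angle = 360*18/19 = 341.0526°
a = cos(341.0526°) = 0.9458
b = sin(341.0526°) = -0.3247

0.9458 - 0.3247i


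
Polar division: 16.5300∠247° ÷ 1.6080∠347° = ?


r = 16.5300 / 1.6080 = 10.2799
theta = 247° - 347° = -100° = 260° (mod 360)

10.2799 cis(260°)


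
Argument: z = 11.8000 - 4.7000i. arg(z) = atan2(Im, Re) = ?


Re = 11.8, Im = -4.7
arg = atan2(-4.7, 11.8) = -21.7176 degrees

arg(z) = -21.7176 degrees


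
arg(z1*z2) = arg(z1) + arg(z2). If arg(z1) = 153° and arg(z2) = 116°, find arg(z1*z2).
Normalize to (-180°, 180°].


arg(z1*z2) = 153° + 116° = 269°
Normalized to (-180°, 180°]: -91°

-91°


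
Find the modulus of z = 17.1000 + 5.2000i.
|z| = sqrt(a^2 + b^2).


|z| = sqrt(17.1^2 + 5.2^2) = sqrt(292.41 + 27.04) = sqrt(319.45) = 17.8732

|z| = 17.8732


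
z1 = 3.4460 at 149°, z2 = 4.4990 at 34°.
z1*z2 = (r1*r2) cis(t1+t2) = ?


r = 3.4460 * 4.4990 = 15.5036
theta = 149° + 34° = 183° = 183° (mod 360)

15.5036 cis(183°)


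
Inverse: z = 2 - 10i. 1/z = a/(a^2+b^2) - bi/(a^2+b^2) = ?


|z|^2 = 4+100 = 104
1/z = (2 + 10i)/104

1/z = 0.0192 + 0.0962i


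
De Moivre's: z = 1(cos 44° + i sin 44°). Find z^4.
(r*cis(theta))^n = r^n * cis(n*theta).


r^4 = 1^4 = 1
n*theta = 4*44° = 176° = 176° (mod 360)
a = 1*cos(176°) = -0.9976
b = 1*sin(176°) = 0.0698

1 cis(176°) = -0.9976 + 0.0698i


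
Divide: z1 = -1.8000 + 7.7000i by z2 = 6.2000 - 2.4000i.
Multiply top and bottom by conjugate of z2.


Conjugate of z2 = 6.2000 + 2.4000i
Numerator: (-1.8000 + 7.7000i)(6.2000 + 2.4000i) = -29.6400 + 43.4200i
Denominator: 6.2^2 + (-2.4)^2 = 44.2
Result = (-29.6400 + 43.4200i)/44.2

-0.6706 + 0.9824i


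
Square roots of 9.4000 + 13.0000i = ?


|z| = sqrt(88.36+169) = 16.0424
sqrt((|z|+a)/2) = sqrt((16.0424+9.4)/2) = sqrt(12.7212) = 3.5667
sqrt((|z|-a)/2) = sqrt((16.0424-9.4)/2) = sqrt(3.3212) = 1.8224

±(3.5667 + 1.8224i) i.e. 3.5667 + 1.8224i and -3.5667 - 1.8224i


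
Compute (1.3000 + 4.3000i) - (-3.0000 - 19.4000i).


Real: 1.3 + 3 = 4.3
Imag: 4.3 + 19.4 = 23.7

4.3000 + 23.7000i


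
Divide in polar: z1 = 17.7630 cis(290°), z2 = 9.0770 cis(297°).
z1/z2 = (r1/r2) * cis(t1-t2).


r = 17.7630 / 9.0770 = 1.9569
theta = 290° - 297° = -7° = 353° (mod 360)

1.9569 cis(353°)


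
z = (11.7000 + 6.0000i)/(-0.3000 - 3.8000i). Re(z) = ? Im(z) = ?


Multiply by conjugate: (11.7000 + 6.0000i)(-0.3000 + 3.8000i) / ((-0.3)^2 + (-3.8)^2)
Numerator real = 11.7*(-0.3) + 6*(-3.8) = -26.31
Numerator imag = 6*(-0.3) - 11.7*(-3.8) = 42.66
Denominator = 14.53
Re(z) = -26.31/14.53 = -1.8107
Im(z) = 42.66/14.53 = 2.9360

Re(z) = -1.8107, Im(z) = 2.9360


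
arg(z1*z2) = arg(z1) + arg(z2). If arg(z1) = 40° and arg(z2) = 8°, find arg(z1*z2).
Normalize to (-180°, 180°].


arg(z1*z2) = 40° + 8° = 48°
Normalized to (-180°, 180°]: 48°

48°


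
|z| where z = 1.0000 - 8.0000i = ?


|z| = sqrt(1^2 + (-8)^2) = sqrt(1 + 64) = sqrt(65) = 8.0623

|z| = 8.0623


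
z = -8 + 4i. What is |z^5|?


|z| = sqrt(64+16) = sqrt(80) = 8.9443
|z^5| = |z|^5 = (sqrt(80))^5 = 80^2 * sqrt(80) = 6400*sqrt(80)

|z^5| = 6400*sqrt(80) ≈ 57243.3402


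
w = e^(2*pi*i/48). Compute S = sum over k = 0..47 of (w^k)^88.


The roots are w_k = w^k with w = e^(2*pi*i/48), and (w^k)^88 = (w^88)^k.
So S = 1 + u + u^2 + ... + u^(47) with u = w^88.
88 = 1*48 + 40, so 88 is not a multiple of 48: u = (w^48)^1 * w^40 = w^40 ≠ 1 (w is a primitive 48th root), while u^48 = (w^48)^88 = 1.
Geometric series: S = (1 - u^48)/(1 - u) = (1 - 1)/(1 - u) = 0

S = 0


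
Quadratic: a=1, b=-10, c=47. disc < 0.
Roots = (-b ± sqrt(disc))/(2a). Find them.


disc = (-10)^2 - 4*1*47 = 100 - 188 = -88
sqrt(|disc|) = sqrt(88) = 9.3808
Real part = 10/(2*1) = 5.0000
Imag part = 9.3808/(2*1) = 4.6904

5.0000 ± 4.6904i


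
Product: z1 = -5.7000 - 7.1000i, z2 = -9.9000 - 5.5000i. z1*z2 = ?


Real = -5.7*(-9.9) - (-7.1)*(-5.5) = 56.43 - 39.05 = 17.38
Imag = -5.7*(-5.5) - (9.9)*(-7.1) = 31.35 + 70.29 = 101.64

17.3800 + 101.6400i


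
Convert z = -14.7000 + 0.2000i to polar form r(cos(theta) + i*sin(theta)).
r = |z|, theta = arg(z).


r = sqrt(216.09+0.04) = sqrt(216.13) = 14.7014
theta = atan2(0.2, -14.7) = 179.2205 degrees

r = 14.7014, theta = 179.2205 degrees


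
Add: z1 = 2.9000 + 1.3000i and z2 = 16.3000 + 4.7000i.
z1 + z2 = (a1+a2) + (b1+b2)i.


Real: 2.9 + 16.3 = 19.2
Imag: 1.3 + 4.7 = 6

19.2000 + 6.0000i


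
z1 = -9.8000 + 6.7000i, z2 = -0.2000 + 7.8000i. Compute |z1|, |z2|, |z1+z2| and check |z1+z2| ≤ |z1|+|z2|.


|z1| = sqrt((-9.8)^2 + 6.7^2) = sqrt(140.93) = 11.8714
|z2| = sqrt((-0.2)^2 + 7.8^2) = sqrt(60.88) = 7.8026
z1+z2 = -10.0000 + 14.5000i
|z1+z2| = sqrt(310.25) = 17.6139
|z1|+|z2| = 11.8714 + 7.8026 = 19.6740

|z1+z2| = 17.6139 ≤ |z1|+|z2| = 19.6740 (verified)


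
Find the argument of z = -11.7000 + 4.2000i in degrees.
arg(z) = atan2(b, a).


Re = -11.7, Im = 4.2
arg = atan2(4.2, -11.7) = 160.2532 degrees

arg(z) = 160.2532 degrees


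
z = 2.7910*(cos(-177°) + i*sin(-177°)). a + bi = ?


a = 2.7910*cos(-177°) = 2.7910*(-0.99863) = -2.7872
b = 2.7910*sin(-177°) = 2.7910*(-0.05234) = -0.1461

-2.7872 - 0.1461i


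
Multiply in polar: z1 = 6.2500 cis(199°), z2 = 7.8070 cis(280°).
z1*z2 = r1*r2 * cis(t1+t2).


r = 6.2500 * 7.8070 = 48.7938
theta = 199° + 280° = 479° = 119° (mod 360)

48.7938 cis(119°)


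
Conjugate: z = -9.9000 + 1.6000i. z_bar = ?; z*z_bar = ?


z_bar = -9.9000 - 1.6000i
z*z_bar = (-9.9)^2 + 1.6^2 = 98.01 + 2.56 = 100.57

z_bar = -9.9000 - 1.6000i, z*z_bar = 100.57


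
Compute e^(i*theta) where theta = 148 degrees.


cos(148°) = -0.8480
sin(148°) = 0.5299

e^(i*148°) = -0.8480 + 0.5299i


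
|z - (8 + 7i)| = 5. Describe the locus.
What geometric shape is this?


|z - z0| = r is a circle with center z0 and radius r.
Center = (8, 7), radius = 5

Circle with center (8, 7) and radius 5


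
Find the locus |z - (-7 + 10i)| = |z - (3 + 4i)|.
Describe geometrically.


Equal distances means the locus is the perpendicular bisector of z1 and z2.
Midpoint = ((-7+3)/2, (10+4)/2) = (-2.0000, 7.0000)

Perpendicular bisector through (-2.0000, 7.0000)


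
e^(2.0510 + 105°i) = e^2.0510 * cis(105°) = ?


e^2.0510 = 7.7757
cos(105°) = -0.25882
sin(105°) = 0.9659258
Real = 7.7757*(-0.25882) = -2.0125
Imag = 7.7757*0.9659258 = 7.5107

-2.0125 + 7.5107i


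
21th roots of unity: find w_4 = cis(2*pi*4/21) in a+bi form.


Angle = 360*4/21 = 68.5714°
a = cos(68.5714°) = 0.3653
b = sin(68.5714°) = 0.9309

0.3653 + 0.9309i


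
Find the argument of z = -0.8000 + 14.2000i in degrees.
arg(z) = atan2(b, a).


Re = -0.8, Im = 14.2
arg = atan2(14.2, -0.8) = 93.2245 degrees

arg(z) = 93.2245 degrees


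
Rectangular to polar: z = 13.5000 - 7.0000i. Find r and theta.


r = sqrt(182.25+49) = sqrt(231.25) = 15.2069
theta = atan2(-7, 13.5) = -27.4076 degrees

r = 15.2069, theta = -27.4076 degrees


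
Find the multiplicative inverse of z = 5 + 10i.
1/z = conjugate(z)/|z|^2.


|z|^2 = 25+100 = 125
1/z = (5 - 10i)/125

1/z = 0.0400 - 0.0800i


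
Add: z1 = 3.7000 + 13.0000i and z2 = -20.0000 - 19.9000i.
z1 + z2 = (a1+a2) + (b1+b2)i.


Real: 3.7 - 20 = -16.3
Imag: 13 - 19.9 = -6.9

-16.3000 - 6.9000i


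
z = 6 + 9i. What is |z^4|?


|z| = sqrt(36+81) = sqrt(117) = 10.8167
|z^4| = |z|^4 = (sqrt(117))^4 = 117^2 = 13689

|z^4| = 13689


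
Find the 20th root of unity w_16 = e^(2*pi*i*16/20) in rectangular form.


Angle = 360*16/20 = 288°
a = cos(288°) = 0.3090
b = sin(288°) = -0.9511

0.3090 - 0.9511i


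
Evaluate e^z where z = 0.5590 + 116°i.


e^0.5590 = 1.7489
cos(116°) = -0.4384
sin(116°) = 0.8988
Real = 1.7489*(-0.4384) = -0.7667
Imag = 1.7489*0.8988 = 1.5719

-0.7667 + 1.5719i


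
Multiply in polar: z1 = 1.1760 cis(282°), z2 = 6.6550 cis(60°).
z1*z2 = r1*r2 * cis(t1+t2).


r = 1.1760 * 6.6550 = 7.8263
theta = 282° + 60° = 342° = 342° (mod 360)

7.8263 cis(342°)


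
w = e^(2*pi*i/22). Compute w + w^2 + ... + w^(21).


With w = e^(2*pi*i/22), all 22 of the 22th roots of unity w^0 = 1, w, ..., w^(21) sum to 0: 1 + w + ... + w^(21) = (1 - w^22)/(1 - w) = 0 since w^22 = 1, w ≠ 1.
Removing the root 1: w + w^2 + ... + w^(21) = 0 - 1 = -1

Sum = -1


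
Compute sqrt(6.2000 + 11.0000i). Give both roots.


|z| = sqrt(38.44+121) = 12.6270
sqrt((|z|+a)/2) = sqrt((12.6270+6.2)/2) = sqrt(9.4135) = 3.0681
sqrt((|z|-a)/2) = sqrt((12.6270-6.2)/2) = sqrt(3.2135) = 1.7926

±(3.0681 + 1.7926i) i.e. 3.0681 + 1.7926i and -3.0681 - 1.7926i


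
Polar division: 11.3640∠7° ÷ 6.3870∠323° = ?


r = 11.3640 / 6.3870 = 1.7792
theta = 7° - 323° = -316° = 44° (mod 360)

1.7792 cis(44°)


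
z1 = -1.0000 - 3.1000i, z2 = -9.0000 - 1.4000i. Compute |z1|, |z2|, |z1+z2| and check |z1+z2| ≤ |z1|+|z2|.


|z1| = sqrt((-1)^2 + (-3.1)^2) = sqrt(10.61) = 3.2573
|z2| = sqrt((-9)^2 + (-1.4)^2) = sqrt(82.96) = 9.1082
z1+z2 = -10.0000 - 4.5000i
|z1+z2| = sqrt(120.25) = 10.9659
|z1|+|z2| = 3.2573 + 9.1082 = 12.3655

|z1+z2| = 10.9659 ≤ |z1|+|z2| = 12.3655 (verified)


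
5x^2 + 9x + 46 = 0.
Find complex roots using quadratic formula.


disc = 9^2 - 4*5*46 = 81 - 920 = -839
sqrt(|disc|) = sqrt(839) = 28.9655
Real part = -9/(2*5) = -0.9000
Imag part = 28.9655/(2*5) = 2.8965

-0.9000 ± 2.8965i


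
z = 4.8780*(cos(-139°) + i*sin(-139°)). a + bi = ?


a = 4.8780*cos(-139°) = 4.8780*(-0.75471) = -3.6815
b = 4.8780*sin(-139°) = 4.8780*(-0.65606) = -3.2003

-3.6815 - 3.2003i


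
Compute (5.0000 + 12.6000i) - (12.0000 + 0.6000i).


Real: 5 - 12 = -7
Imag: 12.6 - 0.6 = 12

-7.0000 + 12.0000i


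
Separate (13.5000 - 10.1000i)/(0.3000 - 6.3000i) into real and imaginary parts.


Multiply by conjugate: (13.5000 - 10.1000i)(0.3000 + 6.3000i) / (0.3^2 + (-6.3)^2)
Numerator real = 13.5*0.3 - (10.1)*(-6.3) = 67.68
Numerator imag = -10.1*0.3 - 13.5*(-6.3) = 82.02
Denominator = 39.78
Re(z) = 67.68/39.78 = 1.7014
Im(z) = 82.02/39.78 = 2.0618

Re(z) = 1.7014, Im(z) = 2.0618


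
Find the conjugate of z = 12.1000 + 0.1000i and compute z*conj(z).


z_bar = 12.1000 - 0.1000i
z*z_bar = 12.1^2 + 0.1^2 = 146.41 + 0.01 = 146.42

z_bar = 12.1000 - 0.1000i, z*z_bar = 146.42


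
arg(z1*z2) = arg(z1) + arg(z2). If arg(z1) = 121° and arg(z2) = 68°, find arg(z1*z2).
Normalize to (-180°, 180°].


arg(z1*z2) = 121° + 68° = 189°
Normalized to (-180°, 180°]: -171°

-171°


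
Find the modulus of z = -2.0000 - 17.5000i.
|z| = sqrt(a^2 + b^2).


|z| = sqrt((-2)^2 + (-17.5)^2) = sqrt(4 + 306.25) = sqrt(310.25) = 17.6139

|z| = 17.6139


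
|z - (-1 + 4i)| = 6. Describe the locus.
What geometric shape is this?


|z - z0| = r is a circle with center z0 and radius r.
Center = (-1, 4), radius = 6

Circle with center (-1, 4) and radius 6


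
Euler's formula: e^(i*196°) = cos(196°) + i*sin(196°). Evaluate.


cos(196°) = -0.9613
sin(196°) = -0.2756

e^(i*196°) = -0.9613 - 0.2756i


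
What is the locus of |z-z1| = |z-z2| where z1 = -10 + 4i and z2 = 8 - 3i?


Equal distances means the locus is the perpendicular bisector of z1 and z2.
Midpoint = ((-10+8)/2, (4+(-3))/2) = (-1.0000, 0.5000)

Perpendicular bisector through (-1.0000, 0.5000)


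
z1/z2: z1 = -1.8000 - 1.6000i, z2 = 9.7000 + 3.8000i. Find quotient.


Conjugate of z2 = 9.7000 - 3.8000i
Numerator: (-1.8000 - 1.6000i)(9.7000 - 3.8000i) = -23.5400 - 8.6800i
Denominator: 9.7^2 + 3.8^2 = 108.53
Result = (-23.5400 - 8.6800i)/108.53

-0.2169 - 0.0800i


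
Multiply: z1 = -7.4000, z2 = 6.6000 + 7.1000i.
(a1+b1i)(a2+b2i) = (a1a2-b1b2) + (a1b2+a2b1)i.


Real = -7.4*6.6 - 0*7.1 = -48.84 - 0 = -48.84
Imag = -7.4*7.1 + 6.6*0 = -52.54 + 0 = -52.54

-48.8400 - 52.5400i


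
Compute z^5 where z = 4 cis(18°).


r^5 = 4^5 = 1024
n*theta = 5*18° = 90° = 90° (mod 360)
a = 1024*cos(90°) = 0
b = 1024*sin(90°) = 1024.0000

1024 cis(90°) = 0 + 1024.0000i


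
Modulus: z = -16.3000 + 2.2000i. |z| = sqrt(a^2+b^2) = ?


|z| = sqrt((-16.3)^2 + 2.2^2) = sqrt(265.69 + 4.84) = sqrt(270.53) = 16.4478

|z| = 16.4478


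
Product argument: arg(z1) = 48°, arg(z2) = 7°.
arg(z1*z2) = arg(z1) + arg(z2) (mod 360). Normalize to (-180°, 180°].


arg(z1*z2) = 48° + 7° = 55°
Normalized to (-180°, 180°]: 55°

55°


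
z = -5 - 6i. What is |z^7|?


|z| = sqrt(25+36) = sqrt(61) = 7.8102
|z^7| = |z|^7 = (sqrt(61))^7 = 61^3 * sqrt(61) = 226981*sqrt(61)

|z^7| = 226981*sqrt(61) ≈ 1772778.2817


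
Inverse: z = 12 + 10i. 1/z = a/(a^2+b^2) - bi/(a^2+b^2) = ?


|z|^2 = 144+100 = 244
1/z = (12 - 10i)/244

1/z = 0.0492 - 0.0410i


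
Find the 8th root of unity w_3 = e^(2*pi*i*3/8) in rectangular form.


Angle = 360*3/8 = 135°
a = cos(135°) = -0.7071
b = sin(135°) = 0.7071

-0.7071 + 0.7071i


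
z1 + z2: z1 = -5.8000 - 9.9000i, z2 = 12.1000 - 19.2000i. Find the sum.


Real: -5.8 + 12.1 = 6.3
Imag: -9.9 - 19.2 = -29.1

6.3000 - 29.1000i


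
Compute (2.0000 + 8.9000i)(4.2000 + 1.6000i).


Real = 2*4.2 - 8.9*1.6 = 8.4 - 14.24 = -5.84
Imag = 2*1.6 + 4.2*8.9 = 3.2 + 37.38 = 40.58

-5.8400 + 40.5800i


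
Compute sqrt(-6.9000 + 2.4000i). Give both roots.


|z| = sqrt(47.61+5.76) = 7.3055
sqrt((|z|+a)/2) = sqrt((7.3055+(-6.9))/2) = sqrt(0.2027) = 0.4503
sqrt((|z|-a)/2) = sqrt((7.3055-(-6.9))/2) = sqrt(7.1027) = 2.6651

±(0.4503 + 2.6651i) i.e. 0.4503 + 2.6651i and -0.4503 - 2.6651i


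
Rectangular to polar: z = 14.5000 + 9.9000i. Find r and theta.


r = sqrt(210.25+98.01) = sqrt(308.26) = 17.5573
theta = atan2(9.9, 14.5) = 34.3236 degrees

r = 17.5573, theta = 34.3236 degrees


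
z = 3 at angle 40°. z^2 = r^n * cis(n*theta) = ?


r^2 = 3^2 = 9
n*theta = 2*40° = 80° = 80° (mod 360)
a = 9*cos(80°) = 1.5628
b = 9*sin(80°) = 8.8633

9 cis(80°) = 1.5628 + 8.8633i


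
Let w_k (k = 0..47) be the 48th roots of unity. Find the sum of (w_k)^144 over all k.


The roots are w_k = w^k with w = e^(2*pi*i/48), and (w^k)^144 = (w^144)^k.
So S = 1 + u + u^2 + ... + u^(47) with u = w^144.
144 = 3*48 + 0, so 144 is a multiple of 48 and u = (w^48)^3 = 1.
Every one of the 48 terms equals 1: S = 48

S = 48


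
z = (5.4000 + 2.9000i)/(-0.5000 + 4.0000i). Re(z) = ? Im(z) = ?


Multiply by conjugate: (5.4000 + 2.9000i)(-0.5000 - 4.0000i) / ((-0.5)^2 + 4^2)
Numerator real = 5.4*(-0.5) + 2.9*4 = 8.9
Numerator imag = 2.9*(-0.5) - 5.4*4 = -23.05
Denominator = 16.25
Re(z) = 8.9/16.25 = 0.5477
Im(z) = -23.05/16.25 = -1.4185

Re(z) = 0.5477, Im(z) = -1.4185


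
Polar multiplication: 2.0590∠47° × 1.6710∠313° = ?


r = 2.0590 * 1.6710 = 3.4406
theta = 47° + 313° = 360° = 0° (mod 360)

3.4406 cis(0°)


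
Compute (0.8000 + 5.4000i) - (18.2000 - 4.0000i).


Real: 0.8 - 18.2 = -17.4
Imag: 5.4 + 4 = 9.4

-17.4000 + 9.4000i


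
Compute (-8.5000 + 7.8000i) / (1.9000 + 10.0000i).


Conjugate of z2 = 1.9000 - 10.0000i
Numerator: (-8.5000 + 7.8000i)(1.9000 - 10.0000i) = 61.8500 + 99.8200i
Denominator: 1.9^2 + 10^2 = 103.61
Result = (61.8500 + 99.8200i)/103.61

0.5970 + 0.9634i


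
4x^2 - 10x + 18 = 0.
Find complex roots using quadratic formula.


disc = (-10)^2 - 4*4*18 = 100 - 288 = -188
sqrt(|disc|) = sqrt(188) = 13.7113
Real part = 10/(2*4) = 1.2500
Imag part = 13.7113/(2*4) = 1.7139

1.2500 ± 1.7139i


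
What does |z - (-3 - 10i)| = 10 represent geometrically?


|z - z0| = r is a circle with center z0 and radius r.
Center = (-3, -10), radius = 10

Circle with center (-3, -10) and radius 10


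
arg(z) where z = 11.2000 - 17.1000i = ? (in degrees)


Re = 11.2, Im = -17.1
arg = atan2(-17.1, 11.2) = -56.7764 degrees

arg(z) = -56.7764 degrees


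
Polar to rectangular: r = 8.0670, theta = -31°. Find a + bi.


a = 8.0670*cos(-31°) = 8.0670*0.85717 = 6.9148
b = 8.0670*sin(-31°) = 8.0670*(-0.51504) = -4.1548

6.9148 - 4.1548i


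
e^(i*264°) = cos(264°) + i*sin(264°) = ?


cos(264°) = -0.1045
sin(264°) = -0.9945

e^(i*264°) = -0.1045 - 0.9945i


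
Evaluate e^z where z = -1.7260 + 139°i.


e^-1.7260 = 0.1780
cos(139°) = -0.7547
sin(139°) = 0.6561
Real = 0.1780*(-0.7547) = -0.1343
Imag = 0.1780*0.6561 = 0.1168

-0.1343 + 0.1168i


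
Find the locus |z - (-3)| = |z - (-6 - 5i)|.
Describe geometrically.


Equal distances means the locus is the perpendicular bisector of z1 and z2.
Midpoint = ((-3+(-6))/2, (0+(-5))/2) = (-4.5000, -2.5000)

Perpendicular bisector through (-4.5000, -2.5000)


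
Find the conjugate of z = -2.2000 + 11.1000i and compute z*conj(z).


z_bar = -2.2000 - 11.1000i
z*z_bar = (-2.2)^2 + 11.1^2 = 4.84 + 123.21 = 128.05

z_bar = -2.2000 - 11.1000i, z*z_bar = 128.05


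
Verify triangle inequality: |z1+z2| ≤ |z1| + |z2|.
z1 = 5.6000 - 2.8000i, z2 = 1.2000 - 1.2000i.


|z1| = sqrt(5.6^2 + (-2.8)^2) = sqrt(39.2) = 6.2610
|z2| = sqrt(1.2^2 + (-1.2)^2) = sqrt(2.88) = 1.6971
z1+z2 = 6.8000 - 4.0000i
|z1+z2| = sqrt(62.24) = 7.8892
|z1|+|z2| = 6.2610 + 1.6971 = 7.9581

|z1+z2| = 7.8892 ≤ |z1|+|z2| = 7.9581 (verified)


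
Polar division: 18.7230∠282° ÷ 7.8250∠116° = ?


r = 18.7230 / 7.8250 = 2.3927
theta = 282° - 116° = 166° = 166° (mod 360)

2.3927 cis(166°)


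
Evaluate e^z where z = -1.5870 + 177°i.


e^-1.5870 = 0.20454
cos(177°) = -0.9986
sin(177°) = 0.0523
Real = 0.20454*(-0.9986) = -0.2043
Imag = 0.20454*0.0523 = 0.0107

-0.2043 + 0.0107i


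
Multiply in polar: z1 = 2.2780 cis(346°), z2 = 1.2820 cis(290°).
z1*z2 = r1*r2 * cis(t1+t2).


r = 2.2780 * 1.2820 = 2.9204
theta = 346° + 290° = 636° = 276° (mod 360)

2.9204 cis(276°)


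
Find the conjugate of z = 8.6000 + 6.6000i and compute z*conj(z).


z_bar = 8.6000 - 6.6000i
z*z_bar = 8.6^2 + 6.6^2 = 73.96 + 43.56 = 117.52

z_bar = 8.6000 - 6.6000i, z*z_bar = 117.52


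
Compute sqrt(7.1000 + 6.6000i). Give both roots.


|z| = sqrt(50.41+43.56) = 9.6938
sqrt((|z|+a)/2) = sqrt((9.6938+7.1)/2) = sqrt(8.3969) = 2.8977
sqrt((|z|-a)/2) = sqrt((9.6938-7.1)/2) = sqrt(1.2969) = 1.1388

±(2.8977 + 1.1388i) i.e. 2.8977 + 1.1388i and -2.8977 - 1.1388i


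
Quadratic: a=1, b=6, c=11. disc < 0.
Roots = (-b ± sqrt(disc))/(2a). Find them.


disc = 6^2 - 4*1*11 = 36 - 44 = -8
sqrt(|disc|) = sqrt(8) = 2.8284
Real part = -6/(2*1) = -3.0000
Imag part = 2.8284/(2*1) = 1.4142

-3.0000 ± 1.4142i


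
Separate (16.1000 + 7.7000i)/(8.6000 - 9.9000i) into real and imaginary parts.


Multiply by conjugate: (16.1000 + 7.7000i)(8.6000 + 9.9000i) / (8.6^2 + (-9.9)^2)
Numerator real = 16.1*8.6 + 7.7*(-9.9) = 62.23
Numerator imag = 7.7*8.6 - 16.1*(-9.9) = 225.61
Denominator = 171.97
Re(z) = 62.23/171.97 = 0.3619
Im(z) = 225.61/171.97 = 1.3119

Re(z) = 0.3619, Im(z) = 1.3119


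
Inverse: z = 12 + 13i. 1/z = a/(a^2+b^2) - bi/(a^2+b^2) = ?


|z|^2 = 144+169 = 313
1/z = (12 - 13i)/313

1/z = 0.0383 - 0.0415i


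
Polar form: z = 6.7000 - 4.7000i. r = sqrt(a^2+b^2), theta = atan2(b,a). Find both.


r = sqrt(44.89+22.09) = sqrt(66.98) = 8.1841
theta = atan2(-4.7, 6.7) = -35.0494 degrees

r = 8.1841, theta = -35.0494 degrees


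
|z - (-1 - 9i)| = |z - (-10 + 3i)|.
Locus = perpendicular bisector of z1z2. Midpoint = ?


Equal distances means the locus is the perpendicular bisector of z1 and z2.
Midpoint = ((-1+(-10))/2, (-9+3)/2) = (-5.5000, -3.0000)

Perpendicular bisector through (-5.5000, -3.0000)


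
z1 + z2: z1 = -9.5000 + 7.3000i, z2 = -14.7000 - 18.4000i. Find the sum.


Real: -9.5 - 14.7 = -24.2
Imag: 7.3 - 18.4 = -11.1

-24.2000 - 11.1000i


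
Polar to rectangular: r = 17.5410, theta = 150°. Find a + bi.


a = 17.5410*cos(150°) = 17.5410*(-0.86603) = -15.1910
b = 17.5410*sin(150°) = 17.5410*0.5 = 8.7705

-15.1910 + 8.7705i


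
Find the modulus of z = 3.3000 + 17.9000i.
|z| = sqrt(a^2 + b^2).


|z| = sqrt(3.3^2 + 17.9^2) = sqrt(10.89 + 320.41) = sqrt(331.3) = 18.2016

|z| = 18.2016


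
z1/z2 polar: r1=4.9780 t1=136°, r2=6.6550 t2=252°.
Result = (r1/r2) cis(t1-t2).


r = 4.9780 / 6.6550 = 0.7480
theta = 136° - 252° = -116° = 244° (mod 360)

0.7480 cis(244°)


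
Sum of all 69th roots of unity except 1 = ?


With w = e^(2*pi*i/69), all 69 of the 69th roots of unity w^0 = 1, w, ..., w^(68) sum to 0: 1 + w + ... + w^(68) = (1 - w^69)/(1 - w) = 0 since w^69 = 1, w ≠ 1.
Removing the root 1: w + w^2 + ... + w^(68) = 0 - 1 = -1

Sum = -1


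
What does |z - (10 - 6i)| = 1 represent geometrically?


|z - z0| = r is a circle with center z0 and radius r.
Center = (10, -6), radius = 1

Circle with center (10, -6) and radius 1


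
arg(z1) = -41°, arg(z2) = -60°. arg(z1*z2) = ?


arg(z1*z2) = -41° - 60° = -101°
Normalized to (-180°, 180°]: -101°

-101°


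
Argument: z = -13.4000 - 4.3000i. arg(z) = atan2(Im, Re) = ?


Re = -13.4, Im = -4.3
arg = atan2(-4.3, -13.4) = -162.2088 degrees

arg(z) = -162.2088 degrees


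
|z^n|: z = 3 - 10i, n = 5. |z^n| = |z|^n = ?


|z| = sqrt(9+100) = sqrt(109) = 10.4403
|z^5| = |z|^5 = (sqrt(109))^5 = 109^2 * sqrt(109) = 11881*sqrt(109)

|z^5| = 11881*sqrt(109) ≈ 124041.2816


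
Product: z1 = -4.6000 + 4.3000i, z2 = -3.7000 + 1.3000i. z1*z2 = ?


Real = -4.6*(-3.7) - 4.3*1.3 = 17.02 - 5.59 = 11.43
Imag = -4.6*1.3 - (3.7)*4.3 = -5.98 - (15.91) = -21.89

11.4300 - 21.8900i


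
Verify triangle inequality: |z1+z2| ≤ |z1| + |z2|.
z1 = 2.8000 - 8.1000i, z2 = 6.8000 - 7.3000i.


|z1| = sqrt(2.8^2 + (-8.1)^2) = sqrt(73.45) = 8.5703
|z2| = sqrt(6.8^2 + (-7.3)^2) = sqrt(99.53) = 9.9765
z1+z2 = 9.6000 - 15.4000i
|z1+z2| = sqrt(329.32) = 18.1472
|z1|+|z2| = 8.5703 + 9.9765 = 18.5468

|z1+z2| = 18.1472 ≤ |z1|+|z2| = 18.5468 (verified)


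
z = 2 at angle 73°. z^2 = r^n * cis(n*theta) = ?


r^2 = 2^2 = 4
n*theta = 2*73° = 146° = 146° (mod 360)
a = 4*cos(146°) = -3.3162
b = 4*sin(146°) = 2.2368

4 cis(146°) = -3.3162 + 2.2368i


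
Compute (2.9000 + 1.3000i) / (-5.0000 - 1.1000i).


Conjugate of z2 = -5.0000 + 1.1000i
Numerator: (2.9000 + 1.3000i)(-5.0000 + 1.1000i) = -15.9300 - 3.3100i
Denominator: (-5)^2 + (-1.1)^2 = 26.21
Result = (-15.9300 - 3.3100i)/26.21

-0.6078 - 0.1263i


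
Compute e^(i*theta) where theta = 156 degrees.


cos(156°) = -0.9135
sin(156°) = 0.4067

e^(i*156°) = -0.9135 + 0.4067i


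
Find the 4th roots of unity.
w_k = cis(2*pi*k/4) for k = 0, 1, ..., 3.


The 4th roots of unity are cis(360k/4°) for k=0..3
Angle step = 360/4 = 90°
Primitive root: cis(90°)
Primitive root = 0 + 1.0000i

4 roots at angles: 0°, 90°, 180°, 270°


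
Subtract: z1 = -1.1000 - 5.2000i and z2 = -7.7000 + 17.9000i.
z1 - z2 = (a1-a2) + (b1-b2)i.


Real: -1.1 + 7.7 = 6.6
Imag: -5.2 - 17.9 = -23.1

6.6000 - 23.1000i


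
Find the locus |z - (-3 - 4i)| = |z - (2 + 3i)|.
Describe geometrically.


Equal distances means the locus is the perpendicular bisector of z1 and z2.
Midpoint = ((-3+2)/2, (-4+3)/2) = (-0.5000, -0.5000)

Perpendicular bisector through (-0.5000, -0.5000)


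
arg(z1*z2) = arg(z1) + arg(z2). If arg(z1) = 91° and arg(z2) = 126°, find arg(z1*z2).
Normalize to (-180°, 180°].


arg(z1*z2) = 91° + 126° = 217°
Normalized to (-180°, 180°]: -143°

-143°


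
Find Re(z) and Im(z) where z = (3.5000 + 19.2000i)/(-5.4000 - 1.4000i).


Multiply by conjugate: (3.5000 + 19.2000i)(-5.4000 + 1.4000i) / ((-5.4)^2 + (-1.4)^2)
Numerator real = 3.5*(-5.4) + 19.2*(-1.4) = -45.78
Numerator imag = 19.2*(-5.4) - 3.5*(-1.4) = -98.78
Denominator = 31.12
Re(z) = -45.78/31.12 = -1.4711
Im(z) = -98.78/31.12 = -3.1742

Re(z) = -1.4711, Im(z) = -3.1742


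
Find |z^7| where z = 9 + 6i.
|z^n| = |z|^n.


|z| = sqrt(81+36) = sqrt(117) = 10.8167
|z^7| = |z|^7 = (sqrt(117))^7 = 117^3 * sqrt(117) = 1601613*sqrt(117)

|z^7| = 1601613*sqrt(117) ≈ 17324093.3848


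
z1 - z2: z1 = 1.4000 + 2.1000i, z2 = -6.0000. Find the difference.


Real: 1.4 + 6 = 7.4
Imag: 2.1 - 0 = 2.1

7.4000 + 2.1000i


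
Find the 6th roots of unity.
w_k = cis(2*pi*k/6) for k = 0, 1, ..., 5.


The 6th roots of unity are cis(360k/6°) for k=0..5
Angle step = 360/6 = 60°
Primitive root: cis(60°)
Primitive root = 0.5000 + 0.8660i

6 roots at angles: 0°, 60°, 120°, 180°, 240°, 300°


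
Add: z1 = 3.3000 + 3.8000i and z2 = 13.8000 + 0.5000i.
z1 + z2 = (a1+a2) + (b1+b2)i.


Real: 3.3 + 13.8 = 17.1
Imag: 3.8 + 0.5 = 4.3

17.1000 + 4.3000i


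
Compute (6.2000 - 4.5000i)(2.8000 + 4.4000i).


Real = 6.2*2.8 - (-4.5)*4.4 = 17.36 - (-19.8) = 37.16
Imag = 6.2*4.4 + 2.8*(-4.5) = 27.28 - (12.6) = 14.68

37.1600 + 14.6800i


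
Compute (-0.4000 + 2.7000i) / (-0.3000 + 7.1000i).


Conjugate of z2 = -0.3000 - 7.1000i
Numerator: (-0.4000 + 2.7000i)(-0.3000 - 7.1000i) = 19.2900 + 2.0300i
Denominator: (-0.3)^2 + 7.1^2 = 50.5
Result = (19.2900 + 2.0300i)/50.5

0.3820 + 0.0402i


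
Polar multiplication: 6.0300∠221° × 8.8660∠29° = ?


r = 6.0300 * 8.8660 = 53.4620
theta = 221° + 29° = 250° = 250° (mod 360)

53.4620 cis(250°)


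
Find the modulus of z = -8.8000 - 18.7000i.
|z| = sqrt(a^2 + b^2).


|z| = sqrt((-8.8)^2 + (-18.7)^2) = sqrt(77.44 + 349.69) = sqrt(427.13) = 20.6671

|z| = 20.6671


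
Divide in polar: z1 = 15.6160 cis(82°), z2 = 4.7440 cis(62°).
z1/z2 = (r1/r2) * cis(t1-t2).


r = 15.6160 / 4.7440 = 3.2917
theta = 82° - 62° = 20° = 20° (mod 360)

3.2917 cis(20°)
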